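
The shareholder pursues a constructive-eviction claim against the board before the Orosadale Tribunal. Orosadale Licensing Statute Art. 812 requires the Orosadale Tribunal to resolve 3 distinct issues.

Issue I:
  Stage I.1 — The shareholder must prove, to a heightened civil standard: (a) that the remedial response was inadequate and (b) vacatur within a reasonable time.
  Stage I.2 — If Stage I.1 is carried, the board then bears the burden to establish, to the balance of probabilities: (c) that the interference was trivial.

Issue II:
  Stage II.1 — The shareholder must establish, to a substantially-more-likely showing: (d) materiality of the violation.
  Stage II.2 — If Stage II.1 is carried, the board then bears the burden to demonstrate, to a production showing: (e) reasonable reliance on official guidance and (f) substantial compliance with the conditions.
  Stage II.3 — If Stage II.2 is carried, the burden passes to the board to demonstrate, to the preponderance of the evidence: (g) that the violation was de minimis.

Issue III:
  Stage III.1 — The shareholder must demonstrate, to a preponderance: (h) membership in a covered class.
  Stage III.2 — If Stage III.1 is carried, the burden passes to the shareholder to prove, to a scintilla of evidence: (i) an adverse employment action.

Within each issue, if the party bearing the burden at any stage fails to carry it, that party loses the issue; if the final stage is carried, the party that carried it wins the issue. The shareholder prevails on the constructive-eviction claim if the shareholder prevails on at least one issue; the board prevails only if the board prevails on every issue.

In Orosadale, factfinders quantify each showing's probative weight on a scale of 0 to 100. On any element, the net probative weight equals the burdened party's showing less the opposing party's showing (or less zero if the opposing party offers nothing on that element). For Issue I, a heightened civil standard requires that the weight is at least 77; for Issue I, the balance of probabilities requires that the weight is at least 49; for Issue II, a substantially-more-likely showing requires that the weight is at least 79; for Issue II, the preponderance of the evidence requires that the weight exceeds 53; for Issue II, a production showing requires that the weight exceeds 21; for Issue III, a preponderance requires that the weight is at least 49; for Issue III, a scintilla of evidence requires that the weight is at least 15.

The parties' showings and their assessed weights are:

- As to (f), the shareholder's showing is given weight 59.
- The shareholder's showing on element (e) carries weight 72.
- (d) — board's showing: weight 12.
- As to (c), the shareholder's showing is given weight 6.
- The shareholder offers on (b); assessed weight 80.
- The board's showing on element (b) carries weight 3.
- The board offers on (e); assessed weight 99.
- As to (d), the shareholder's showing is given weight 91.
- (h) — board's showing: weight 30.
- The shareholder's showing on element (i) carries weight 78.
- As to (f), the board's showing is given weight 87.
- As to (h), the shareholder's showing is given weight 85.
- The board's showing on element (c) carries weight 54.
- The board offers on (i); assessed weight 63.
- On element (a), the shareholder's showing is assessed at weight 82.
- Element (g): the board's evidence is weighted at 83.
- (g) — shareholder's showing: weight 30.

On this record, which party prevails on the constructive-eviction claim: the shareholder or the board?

shareholder

— Issue I —
Stage I.1 — burden on shareholder; standard: a heightened civil standard (weight is at least 77).
    (a): 82 ≥ 77 [met]
    (b): 80 − 3 = 77 ≥ 77 [met]
  Stage I.1 is satisfied; the onus moves to the board.
Stage I.2 — burden on board; standard: the balance of probabilities (weight is at least 49).
    (c): 54 − 6 = 48 < 49 [not met]
  Not every element is met, so the board fails to carry Stage I.2.
The shareholder prevails on this issue.
— Issue II —
Stage II.1 — burden on shareholder; standard: a substantially-more-likely showing (weight is at least 79).
    (d): 91 − 12 = 79 ≥ 79 [met]
  All elements met. The burden passes to the board.
Stage II.2 — burden on board; standard: a production showing (weight exceeds 21).
    (e): 99 − 72 = 27 > 21 [met]
    (f): 87 − 59 = 28 > 21 [met]
  All elements met. The board retains the burden for Stage II.3.
Stage II.3 — burden on board; standard: the preponderance of the evidence (weight exceeds 53).
    (g): 83 − 30 = 53 ≤ 53 [not met]
  Stage II.3 not carried; the board fails its burden.
So the shareholder prevails on this issue.
— Issue III —
At Stage III.1 the shareholder must meet a preponderance (weight is at least 49): on (h) the weight is 85 less the opposing 30 gives net 55, which does reach 49, so (h) meets the standard.
  All elements met. The shareholder retains the burden for Stage III.2.
At Stage III.2 the shareholder must meet a scintilla of evidence (weight is at least 15): on (i) the weight is 78 less the opposing 63 gives net 15, ≥ 15, so (i) meets the standard.
  Stage III.2 carried; the final stage is satisfied.
Every stage carried; the shareholder prevails on this issue.
Per-issue: Issue I → shareholder; Issue II → shareholder; Issue III → shareholder. The shareholder must prevail on at least one issue; overall, the shareholder prevails.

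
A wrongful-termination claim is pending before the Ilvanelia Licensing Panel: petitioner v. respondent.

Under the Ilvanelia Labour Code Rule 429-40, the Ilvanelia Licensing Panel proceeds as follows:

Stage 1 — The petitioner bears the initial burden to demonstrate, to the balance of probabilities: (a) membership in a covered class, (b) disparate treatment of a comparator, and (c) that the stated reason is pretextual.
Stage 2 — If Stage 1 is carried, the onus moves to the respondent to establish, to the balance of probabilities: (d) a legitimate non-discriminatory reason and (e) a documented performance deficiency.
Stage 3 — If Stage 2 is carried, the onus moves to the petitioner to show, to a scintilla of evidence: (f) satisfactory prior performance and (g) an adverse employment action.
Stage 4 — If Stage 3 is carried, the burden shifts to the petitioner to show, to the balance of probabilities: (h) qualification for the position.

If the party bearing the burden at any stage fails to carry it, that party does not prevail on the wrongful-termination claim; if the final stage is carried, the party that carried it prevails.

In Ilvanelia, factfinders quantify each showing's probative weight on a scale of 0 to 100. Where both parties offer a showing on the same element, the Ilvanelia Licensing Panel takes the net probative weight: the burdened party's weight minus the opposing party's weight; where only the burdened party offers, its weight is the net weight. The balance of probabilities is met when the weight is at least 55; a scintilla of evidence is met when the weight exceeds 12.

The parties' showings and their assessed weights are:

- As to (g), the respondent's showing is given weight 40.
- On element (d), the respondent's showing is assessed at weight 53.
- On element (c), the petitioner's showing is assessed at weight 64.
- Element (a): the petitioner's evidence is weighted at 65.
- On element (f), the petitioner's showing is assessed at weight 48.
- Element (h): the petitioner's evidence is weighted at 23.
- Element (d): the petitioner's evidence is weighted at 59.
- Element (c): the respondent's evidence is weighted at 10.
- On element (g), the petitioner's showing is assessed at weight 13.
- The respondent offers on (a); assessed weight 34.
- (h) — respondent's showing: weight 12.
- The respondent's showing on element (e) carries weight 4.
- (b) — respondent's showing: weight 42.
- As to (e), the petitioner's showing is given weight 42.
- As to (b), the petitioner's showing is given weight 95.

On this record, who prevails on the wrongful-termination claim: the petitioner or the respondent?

respondent

At Stage 1 the petitioner must meet the balance of probabilities (weight is at least 55): on (a) the weight is 65 less the opposing 34 gives net 31, which does not reach 55, so (a) does not meet the standard; on (b) the weight is 95 less the opposing 42 gives net 53, < 55, so (b) does not meet the standard; on (c) the weight is 64 less the opposing 10 gives net 54, which does not reach 55, so (c) does not meet the standard.
  The petitioner does not carry Stage 1.
The respondent prevails.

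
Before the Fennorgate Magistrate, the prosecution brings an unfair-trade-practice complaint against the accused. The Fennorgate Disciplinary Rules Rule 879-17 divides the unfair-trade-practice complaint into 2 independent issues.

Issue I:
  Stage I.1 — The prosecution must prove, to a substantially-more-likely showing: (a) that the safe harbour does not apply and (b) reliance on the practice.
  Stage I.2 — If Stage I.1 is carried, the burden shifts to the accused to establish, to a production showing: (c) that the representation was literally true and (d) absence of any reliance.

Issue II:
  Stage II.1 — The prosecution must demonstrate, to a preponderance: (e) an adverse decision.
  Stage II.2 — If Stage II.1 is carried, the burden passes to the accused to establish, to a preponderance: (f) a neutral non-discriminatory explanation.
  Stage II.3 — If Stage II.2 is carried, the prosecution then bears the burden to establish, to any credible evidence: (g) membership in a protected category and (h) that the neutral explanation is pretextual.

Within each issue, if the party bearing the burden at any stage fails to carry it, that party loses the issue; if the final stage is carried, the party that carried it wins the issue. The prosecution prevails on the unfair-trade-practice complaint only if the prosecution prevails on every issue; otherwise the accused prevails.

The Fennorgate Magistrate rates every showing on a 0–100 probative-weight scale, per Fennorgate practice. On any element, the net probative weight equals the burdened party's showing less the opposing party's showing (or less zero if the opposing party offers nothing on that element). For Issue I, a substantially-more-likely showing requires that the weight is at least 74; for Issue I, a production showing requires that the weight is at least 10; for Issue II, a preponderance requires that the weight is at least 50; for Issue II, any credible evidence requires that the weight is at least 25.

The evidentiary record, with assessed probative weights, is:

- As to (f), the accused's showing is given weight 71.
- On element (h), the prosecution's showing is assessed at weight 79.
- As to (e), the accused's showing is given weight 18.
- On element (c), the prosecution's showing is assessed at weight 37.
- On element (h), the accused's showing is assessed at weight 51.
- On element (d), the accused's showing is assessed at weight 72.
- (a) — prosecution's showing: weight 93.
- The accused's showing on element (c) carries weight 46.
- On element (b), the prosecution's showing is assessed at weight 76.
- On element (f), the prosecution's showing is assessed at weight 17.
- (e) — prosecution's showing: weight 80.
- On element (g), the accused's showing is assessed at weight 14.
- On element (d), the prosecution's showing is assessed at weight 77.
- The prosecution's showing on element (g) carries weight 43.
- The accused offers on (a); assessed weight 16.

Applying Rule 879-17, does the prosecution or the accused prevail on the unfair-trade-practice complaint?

prosecution

— Issue I —
Stage I.1 — burden on prosecution; standard: a substantially-more-likely showing (weight is at least 74).
    (a): 93 − 16 = 77 ≥ 74 [met]
    (b): 76 ≥ 74 [met]
  The prosecution carries Stage I.1; the accused now bears the burden.
Stage I.2 — burden on accused; standard: a production showing (weight is at least 10).
    (c): 46 − 37 = 9 < 10 [not met]
    (d): 72 − 77 = -5 < 10 [not met]
  Not every element is met, so the accused fails to carry Stage I.2.
The analysis ends at Stage I.2; the prosecution prevails on this issue.
— Issue II —
Stage II.1 — burden on prosecution; standard: a preponderance (weight is at least 50).
    (e): 80 − 18 = 62 ≥ 50 [met]
  All elements met. The burden passes to the accused.
Stage II.2 — burden on accused; standard: a preponderance (weight is at least 50).
    (f): 71 − 17 = 54 ≥ 50 [met]
  Stage II.2 carried; the burden shifts to the prosecution.
Stage II.3 — burden on prosecution; standard: any credible evidence (weight is at least 25).
    (g): 43 − 14 = 29 ≥ 25 [met]
    (h): 79 − 51 = 28 ≥ 25 [met]
  The prosecution carries the last stage.
With every stage satisfied, the prosecution prevails on this issue.
Per-issue: Issue I → prosecution; Issue II → prosecution. The prosecution must prevail on every issue; overall, the prosecution prevails.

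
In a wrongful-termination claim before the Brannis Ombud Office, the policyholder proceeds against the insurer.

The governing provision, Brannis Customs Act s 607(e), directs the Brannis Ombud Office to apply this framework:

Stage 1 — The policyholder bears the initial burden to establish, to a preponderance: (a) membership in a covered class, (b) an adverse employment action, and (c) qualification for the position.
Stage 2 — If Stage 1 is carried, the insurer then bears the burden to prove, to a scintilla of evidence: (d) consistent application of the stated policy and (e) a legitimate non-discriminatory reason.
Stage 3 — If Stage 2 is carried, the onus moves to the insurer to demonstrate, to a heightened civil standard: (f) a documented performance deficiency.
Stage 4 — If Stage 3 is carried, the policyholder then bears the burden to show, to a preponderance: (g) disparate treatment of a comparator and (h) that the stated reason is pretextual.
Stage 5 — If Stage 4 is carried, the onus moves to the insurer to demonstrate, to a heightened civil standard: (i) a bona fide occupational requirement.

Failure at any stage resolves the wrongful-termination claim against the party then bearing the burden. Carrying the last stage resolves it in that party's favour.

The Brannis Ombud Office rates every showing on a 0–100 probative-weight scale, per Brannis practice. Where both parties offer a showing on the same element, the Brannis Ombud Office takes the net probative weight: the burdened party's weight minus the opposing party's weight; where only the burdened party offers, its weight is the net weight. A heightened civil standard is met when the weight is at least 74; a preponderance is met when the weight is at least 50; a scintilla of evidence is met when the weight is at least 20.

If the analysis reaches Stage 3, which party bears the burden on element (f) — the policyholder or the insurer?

insurer

Stage 3's rule assigns the burden to the insurer (to a heightened civil standard).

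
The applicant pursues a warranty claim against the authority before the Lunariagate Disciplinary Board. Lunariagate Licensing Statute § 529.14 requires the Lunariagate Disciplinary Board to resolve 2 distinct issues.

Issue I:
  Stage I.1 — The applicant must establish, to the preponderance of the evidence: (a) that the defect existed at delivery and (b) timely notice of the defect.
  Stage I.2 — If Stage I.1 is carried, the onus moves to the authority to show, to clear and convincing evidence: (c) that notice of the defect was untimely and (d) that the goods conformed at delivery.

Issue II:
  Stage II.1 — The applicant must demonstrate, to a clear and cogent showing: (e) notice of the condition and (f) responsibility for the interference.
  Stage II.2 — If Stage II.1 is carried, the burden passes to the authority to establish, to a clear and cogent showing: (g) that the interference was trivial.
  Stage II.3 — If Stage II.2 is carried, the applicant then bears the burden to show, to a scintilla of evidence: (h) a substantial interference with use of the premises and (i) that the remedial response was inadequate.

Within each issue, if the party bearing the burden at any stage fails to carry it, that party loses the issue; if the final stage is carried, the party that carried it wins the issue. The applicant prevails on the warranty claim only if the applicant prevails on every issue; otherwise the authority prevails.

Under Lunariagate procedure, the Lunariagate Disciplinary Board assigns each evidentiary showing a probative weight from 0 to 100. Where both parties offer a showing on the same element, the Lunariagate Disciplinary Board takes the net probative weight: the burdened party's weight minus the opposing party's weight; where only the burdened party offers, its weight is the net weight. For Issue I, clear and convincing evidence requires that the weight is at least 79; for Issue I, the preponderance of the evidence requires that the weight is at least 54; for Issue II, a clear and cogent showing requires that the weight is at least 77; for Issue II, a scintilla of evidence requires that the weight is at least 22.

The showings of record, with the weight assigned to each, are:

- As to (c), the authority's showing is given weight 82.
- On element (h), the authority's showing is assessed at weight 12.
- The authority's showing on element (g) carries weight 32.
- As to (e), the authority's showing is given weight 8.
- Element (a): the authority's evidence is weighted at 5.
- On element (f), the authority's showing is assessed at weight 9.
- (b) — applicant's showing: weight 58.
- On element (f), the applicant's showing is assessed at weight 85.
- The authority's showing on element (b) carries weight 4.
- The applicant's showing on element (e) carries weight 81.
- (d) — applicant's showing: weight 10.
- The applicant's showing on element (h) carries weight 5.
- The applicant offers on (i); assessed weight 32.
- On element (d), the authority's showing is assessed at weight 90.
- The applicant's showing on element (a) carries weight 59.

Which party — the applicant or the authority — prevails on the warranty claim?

authority

— Issue I —
Stage I.1 — burden on applicant; standard: the preponderance of the evidence (weight is at least 54).
    (a): 59 − 5 = 54 ≥ 54 [met]
    (b): 58 − 4 = 54 ≥ 54 [met]
  Stage I.1 is satisfied; the onus moves to the authority.
Stage I.2 — burden on authority; standard: clear and convincing evidence (weight is at least 79).
    (c): 82 ≥ 79 [met]
    (d): 90 − 10 = 80 ≥ 79 [met]
  The authority carries the last stage.
With every stage satisfied, the authority prevails on this issue.
— Issue II —
Stage II.1 (applicant, a clear and cogent showing, weight is at least 77): (e) net 81−8=73 < 77 — fails; (f) net 85−9=76 < 77 — fails.
  The applicant does not carry Stage II.1.
The authority prevails on this issue.
Per-issue: Issue I → authority; Issue II → authority. The applicant must prevail on every issue; overall, the authority prevails.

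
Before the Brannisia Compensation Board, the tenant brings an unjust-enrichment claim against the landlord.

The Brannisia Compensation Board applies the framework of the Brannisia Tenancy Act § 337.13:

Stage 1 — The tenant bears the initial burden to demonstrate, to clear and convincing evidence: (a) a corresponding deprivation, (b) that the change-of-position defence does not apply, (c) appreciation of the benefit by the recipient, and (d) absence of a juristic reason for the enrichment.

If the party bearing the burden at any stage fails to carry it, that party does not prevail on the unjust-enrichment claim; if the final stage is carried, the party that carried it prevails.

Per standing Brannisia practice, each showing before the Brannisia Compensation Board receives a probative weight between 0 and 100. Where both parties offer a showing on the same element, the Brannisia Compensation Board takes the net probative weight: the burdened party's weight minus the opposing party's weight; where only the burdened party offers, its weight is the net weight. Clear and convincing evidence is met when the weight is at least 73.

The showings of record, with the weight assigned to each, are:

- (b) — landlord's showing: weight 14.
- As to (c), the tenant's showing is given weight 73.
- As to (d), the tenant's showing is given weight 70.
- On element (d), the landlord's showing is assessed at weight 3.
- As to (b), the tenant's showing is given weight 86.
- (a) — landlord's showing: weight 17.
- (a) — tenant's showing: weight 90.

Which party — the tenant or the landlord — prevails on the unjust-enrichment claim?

Stage 1 — burden on tenant; standard: clear and convincing evidence (weight is at least 73).
    (a): 90 − 17 = 73 ≥ 73 [met]
    (b): 86 − 14 = 72 < 73 [not met]
    (c): 73 ≥ 73 [met]
    (d): 70 − 3 = 67 < 73 [not met]
  Stage 1 not carried; the tenant fails its burden.
The landlord prevails.

landlord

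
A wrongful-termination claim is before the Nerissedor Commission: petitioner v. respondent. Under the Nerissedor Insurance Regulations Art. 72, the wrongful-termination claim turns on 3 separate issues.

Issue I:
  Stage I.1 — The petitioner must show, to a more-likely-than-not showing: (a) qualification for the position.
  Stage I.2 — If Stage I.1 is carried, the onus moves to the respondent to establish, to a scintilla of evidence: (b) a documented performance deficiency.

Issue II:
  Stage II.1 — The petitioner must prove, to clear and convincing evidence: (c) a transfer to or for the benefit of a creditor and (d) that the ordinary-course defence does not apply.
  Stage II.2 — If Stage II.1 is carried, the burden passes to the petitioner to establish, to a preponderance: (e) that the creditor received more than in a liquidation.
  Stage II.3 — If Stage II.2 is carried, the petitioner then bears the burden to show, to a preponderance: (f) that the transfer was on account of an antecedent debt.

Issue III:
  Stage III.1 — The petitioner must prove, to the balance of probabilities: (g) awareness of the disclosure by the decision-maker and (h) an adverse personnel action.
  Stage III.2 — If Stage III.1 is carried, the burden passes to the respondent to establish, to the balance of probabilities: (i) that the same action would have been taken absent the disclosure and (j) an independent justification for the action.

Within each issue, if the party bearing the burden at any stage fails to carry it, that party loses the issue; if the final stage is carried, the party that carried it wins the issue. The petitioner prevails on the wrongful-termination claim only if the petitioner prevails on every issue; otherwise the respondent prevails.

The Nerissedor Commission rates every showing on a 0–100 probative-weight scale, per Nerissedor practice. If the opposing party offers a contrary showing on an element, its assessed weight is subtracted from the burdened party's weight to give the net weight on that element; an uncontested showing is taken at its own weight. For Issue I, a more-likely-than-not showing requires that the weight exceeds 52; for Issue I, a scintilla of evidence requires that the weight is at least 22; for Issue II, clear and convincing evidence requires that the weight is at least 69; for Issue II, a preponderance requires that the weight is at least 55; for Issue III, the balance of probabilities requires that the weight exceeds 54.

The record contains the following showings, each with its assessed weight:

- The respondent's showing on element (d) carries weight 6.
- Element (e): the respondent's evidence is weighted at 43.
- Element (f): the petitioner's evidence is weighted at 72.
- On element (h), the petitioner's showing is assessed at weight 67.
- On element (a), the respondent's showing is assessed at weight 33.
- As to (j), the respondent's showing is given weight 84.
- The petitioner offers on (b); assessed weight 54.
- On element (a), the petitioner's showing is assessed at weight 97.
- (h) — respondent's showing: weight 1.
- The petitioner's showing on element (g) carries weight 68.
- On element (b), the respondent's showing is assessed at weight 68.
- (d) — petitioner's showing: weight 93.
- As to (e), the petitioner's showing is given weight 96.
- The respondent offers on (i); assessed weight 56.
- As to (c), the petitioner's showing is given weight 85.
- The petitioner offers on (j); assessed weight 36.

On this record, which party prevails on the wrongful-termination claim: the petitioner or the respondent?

respondent

— Issue I —
At Stage I.1 the petitioner must meet a more-likely-than-not showing (weight exceeds 52): on (a) the weight is 97 less the opposing 33 gives net 64, which does exceed 52, so (a) meets the standard.
  All elements met. The burden passes to the respondent.
At Stage I.2 the respondent must meet a scintilla of evidence (weight is at least 22): on (b) the weight is 68 less the opposing 54 gives net 14, < 22, so (b) does not meet the standard.
  Stage I.2 not carried; the respondent fails its burden.
The petitioner prevails on this issue.
— Issue II —
Stage II.1 — burden on petitioner; standard: clear and convincing evidence (weight is at least 69).
    (c): 85 ≥ 69 [met]
    (d): 93 − 6 = 87 ≥ 69 [met]
  All elements met. The petitioner retains the burden for Stage II.2.
Stage II.2 — burden on petitioner; standard: a preponderance (weight is at least 55).
    (e): 96 − 43 = 53 < 55 [not met]
  The petitioner does not carry Stage II.2.
So the respondent prevails on this issue.
— Issue III —
Stage III.1 — burden on petitioner; standard: the balance of probabilities (weight exceeds 54).
    (g): 68 > 54 [met]
    (h): 67 − 1 = 66 > 54 [met]
  The petitioner carries Stage III.1; the respondent now bears the burden.
Stage III.2 — burden on respondent; standard: the balance of probabilities (weight exceeds 54).
    (i): 56 > 54 [met]
    (j): 84 − 36 = 48 ≤ 54 [not met]
  Not every element is met, so the respondent fails to carry Stage III.2.
So the petitioner prevails on this issue.
Per-issue: Issue I → petitioner; Issue II → respondent; Issue III → petitioner. The petitioner must prevail on every issue; overall, the respondent prevails.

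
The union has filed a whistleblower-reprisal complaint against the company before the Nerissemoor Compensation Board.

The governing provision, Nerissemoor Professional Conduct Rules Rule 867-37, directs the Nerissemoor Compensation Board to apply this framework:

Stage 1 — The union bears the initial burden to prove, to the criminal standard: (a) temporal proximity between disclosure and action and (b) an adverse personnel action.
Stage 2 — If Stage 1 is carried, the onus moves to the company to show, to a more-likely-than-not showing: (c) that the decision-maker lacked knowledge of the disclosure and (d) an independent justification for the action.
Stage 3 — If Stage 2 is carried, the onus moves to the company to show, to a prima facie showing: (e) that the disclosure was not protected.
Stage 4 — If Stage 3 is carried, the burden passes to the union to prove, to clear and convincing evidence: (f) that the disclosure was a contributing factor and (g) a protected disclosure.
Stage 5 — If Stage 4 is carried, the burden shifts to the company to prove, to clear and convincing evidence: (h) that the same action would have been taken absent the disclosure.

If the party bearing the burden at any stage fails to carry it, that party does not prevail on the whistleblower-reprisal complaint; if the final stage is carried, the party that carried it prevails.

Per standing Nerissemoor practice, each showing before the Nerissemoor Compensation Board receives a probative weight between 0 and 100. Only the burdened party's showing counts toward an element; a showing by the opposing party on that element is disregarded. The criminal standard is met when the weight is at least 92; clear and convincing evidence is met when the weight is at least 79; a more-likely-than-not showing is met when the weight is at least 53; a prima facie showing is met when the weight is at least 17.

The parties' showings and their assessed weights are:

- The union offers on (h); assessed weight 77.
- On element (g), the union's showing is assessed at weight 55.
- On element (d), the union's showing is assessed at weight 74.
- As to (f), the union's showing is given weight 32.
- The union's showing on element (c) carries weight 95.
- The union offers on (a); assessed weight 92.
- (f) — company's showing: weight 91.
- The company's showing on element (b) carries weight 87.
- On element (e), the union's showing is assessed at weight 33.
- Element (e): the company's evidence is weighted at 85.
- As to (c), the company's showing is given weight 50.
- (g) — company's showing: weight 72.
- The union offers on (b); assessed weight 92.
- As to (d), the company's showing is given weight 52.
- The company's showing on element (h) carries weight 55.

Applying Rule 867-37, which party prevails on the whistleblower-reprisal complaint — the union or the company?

union

At Stage 1 the union must meet the criminal standard (weight is at least 92): on (a) the weight is 92, which does reach 92, so (a) meets the standard; on (b) the weight is 92 (the company's 87 is given no effect), which does reach 92, so (b) meets the standard.
  The union carries Stage 1; the company now bears the burden.
At Stage 2 the company must meet a more-likely-than-not showing (weight is at least 53): on (c) the weight is 50 (the union's 95 is given no effect), which does not reach 53, so (c) does not meet the standard; on (d) the weight is 52 (the union's 74 is given no effect), which does not reach 53, so (d) does not meet the standard.
  Stage 2 not carried; the company fails its burden.
So the union prevails.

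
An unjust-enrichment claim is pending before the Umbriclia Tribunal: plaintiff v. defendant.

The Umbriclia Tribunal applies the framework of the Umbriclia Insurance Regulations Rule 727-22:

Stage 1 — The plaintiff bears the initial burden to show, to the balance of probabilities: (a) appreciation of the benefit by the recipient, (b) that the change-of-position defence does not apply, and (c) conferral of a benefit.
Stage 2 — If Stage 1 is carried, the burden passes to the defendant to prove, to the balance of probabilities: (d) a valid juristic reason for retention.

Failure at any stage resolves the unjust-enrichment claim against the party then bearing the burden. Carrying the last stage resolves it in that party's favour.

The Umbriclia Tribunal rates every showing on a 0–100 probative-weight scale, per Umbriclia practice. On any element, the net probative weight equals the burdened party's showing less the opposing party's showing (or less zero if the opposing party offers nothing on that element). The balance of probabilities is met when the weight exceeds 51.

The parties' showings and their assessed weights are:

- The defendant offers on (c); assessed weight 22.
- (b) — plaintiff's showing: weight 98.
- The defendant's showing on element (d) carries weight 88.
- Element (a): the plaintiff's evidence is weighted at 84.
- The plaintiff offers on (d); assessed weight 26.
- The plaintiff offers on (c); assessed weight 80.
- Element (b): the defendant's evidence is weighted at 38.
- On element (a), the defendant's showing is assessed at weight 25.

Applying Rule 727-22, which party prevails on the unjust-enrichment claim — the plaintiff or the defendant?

defendant

At Stage 1 the plaintiff must meet the balance of probabilities (weight exceeds 51): on (a) the weight is 84 less the opposing 25 gives net 59, which does exceed 51, so (a) meets the standard; on (b) the weight is 98 less the opposing 38 gives net 60, which does exceed 51, so (b) meets the standard; on (c) the weight is 80 less the opposing 22 gives net 58, > 51, so (c) meets the standard.
  The plaintiff carries Stage 1; the defendant now bears the burden.
At Stage 2 the defendant must meet the balance of probabilities (weight exceeds 51): on (d) the weight is 88 less the opposing 26 gives net 62, > 51, so (d) meets the standard.
  Stage 2 carried; the final stage is satisfied.
With every stage satisfied, the defendant prevails.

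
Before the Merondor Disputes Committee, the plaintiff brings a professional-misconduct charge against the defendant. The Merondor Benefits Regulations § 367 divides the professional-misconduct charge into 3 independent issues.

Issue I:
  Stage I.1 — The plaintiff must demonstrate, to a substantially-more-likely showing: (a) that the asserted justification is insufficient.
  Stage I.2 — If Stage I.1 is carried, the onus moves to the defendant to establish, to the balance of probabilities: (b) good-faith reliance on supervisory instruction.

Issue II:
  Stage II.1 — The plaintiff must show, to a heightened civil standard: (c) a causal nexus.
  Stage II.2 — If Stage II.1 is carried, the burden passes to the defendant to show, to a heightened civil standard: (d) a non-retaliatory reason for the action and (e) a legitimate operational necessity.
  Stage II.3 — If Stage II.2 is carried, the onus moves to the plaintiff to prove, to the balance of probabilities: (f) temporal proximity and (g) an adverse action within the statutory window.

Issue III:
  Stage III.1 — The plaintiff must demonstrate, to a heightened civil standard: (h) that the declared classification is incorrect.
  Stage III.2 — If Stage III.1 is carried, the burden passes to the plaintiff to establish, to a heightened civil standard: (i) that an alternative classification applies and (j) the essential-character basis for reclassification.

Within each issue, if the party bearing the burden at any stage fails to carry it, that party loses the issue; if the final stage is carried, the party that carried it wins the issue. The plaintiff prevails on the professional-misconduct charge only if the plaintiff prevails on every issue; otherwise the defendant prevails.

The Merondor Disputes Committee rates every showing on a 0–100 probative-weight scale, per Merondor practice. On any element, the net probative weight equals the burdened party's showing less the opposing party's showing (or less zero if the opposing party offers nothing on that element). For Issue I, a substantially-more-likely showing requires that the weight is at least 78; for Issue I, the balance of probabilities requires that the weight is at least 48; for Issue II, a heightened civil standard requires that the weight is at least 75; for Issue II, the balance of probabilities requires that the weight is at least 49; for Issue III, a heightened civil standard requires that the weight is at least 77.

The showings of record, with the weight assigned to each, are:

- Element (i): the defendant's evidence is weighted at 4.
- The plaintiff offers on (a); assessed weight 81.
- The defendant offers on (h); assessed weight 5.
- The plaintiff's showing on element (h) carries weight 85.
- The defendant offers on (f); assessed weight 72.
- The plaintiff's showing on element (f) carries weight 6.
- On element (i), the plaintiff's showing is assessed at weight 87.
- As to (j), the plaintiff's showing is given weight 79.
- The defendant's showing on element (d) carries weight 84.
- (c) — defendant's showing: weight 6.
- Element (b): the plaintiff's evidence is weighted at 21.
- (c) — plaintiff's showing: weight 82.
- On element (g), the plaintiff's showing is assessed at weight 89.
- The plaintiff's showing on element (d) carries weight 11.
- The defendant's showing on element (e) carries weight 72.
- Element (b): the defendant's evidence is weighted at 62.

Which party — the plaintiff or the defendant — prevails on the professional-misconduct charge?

— Issue I —
Stage I.1 — burden on plaintiff; standard: a substantially-more-likely showing (weight is at least 78).
    (a): 81 ≥ 78 [met]
  Stage I.1 is satisfied; the onus moves to the defendant.
Stage I.2 — burden on defendant; standard: the balance of probabilities (weight is at least 48).
    (b): 62 − 21 = 41 < 48 [not met]
  Stage I.2 not carried; the defendant fails its burden.
The plaintiff prevails on this issue.
— Issue II —
Stage II.1 — burden on plaintiff; standard: a heightened civil standard (weight is at least 75).
    (c): 82 − 6 = 76 ≥ 75 [met]
  The plaintiff carries Stage II.1; the defendant now bears the burden.
Stage II.2 — burden on defendant; standard: a heightened civil standard (weight is at least 75).
    (d): 84 − 11 = 73 < 75 [not met]
    (e): 72 < 75 [not met]
  The defendant does not carry Stage II.2.
The analysis ends at Stage II.2; the plaintiff prevails on this issue.
— Issue III —
Stage III.1 (plaintiff, a heightened civil standard, weight is at least 77): (h) net 85−5=80 ≥ 77 — meets.
  Stage III.1 is satisfied; the plaintiff continues to bear the burden.
Stage III.2 (plaintiff, a heightened civil standard, weight is at least 77): (i) net 87−4=83 ≥ 77 — meets; (j) 79 ≥ 77 — meets.
  Stage III.2 carried; the final stage is satisfied.
Every stage carried; the plaintiff prevails on this issue.
Per-issue: Issue I → plaintiff; Issue II → plaintiff; Issue III → plaintiff. The plaintiff must prevail on every issue; overall, the plaintiff prevails.

plaintiff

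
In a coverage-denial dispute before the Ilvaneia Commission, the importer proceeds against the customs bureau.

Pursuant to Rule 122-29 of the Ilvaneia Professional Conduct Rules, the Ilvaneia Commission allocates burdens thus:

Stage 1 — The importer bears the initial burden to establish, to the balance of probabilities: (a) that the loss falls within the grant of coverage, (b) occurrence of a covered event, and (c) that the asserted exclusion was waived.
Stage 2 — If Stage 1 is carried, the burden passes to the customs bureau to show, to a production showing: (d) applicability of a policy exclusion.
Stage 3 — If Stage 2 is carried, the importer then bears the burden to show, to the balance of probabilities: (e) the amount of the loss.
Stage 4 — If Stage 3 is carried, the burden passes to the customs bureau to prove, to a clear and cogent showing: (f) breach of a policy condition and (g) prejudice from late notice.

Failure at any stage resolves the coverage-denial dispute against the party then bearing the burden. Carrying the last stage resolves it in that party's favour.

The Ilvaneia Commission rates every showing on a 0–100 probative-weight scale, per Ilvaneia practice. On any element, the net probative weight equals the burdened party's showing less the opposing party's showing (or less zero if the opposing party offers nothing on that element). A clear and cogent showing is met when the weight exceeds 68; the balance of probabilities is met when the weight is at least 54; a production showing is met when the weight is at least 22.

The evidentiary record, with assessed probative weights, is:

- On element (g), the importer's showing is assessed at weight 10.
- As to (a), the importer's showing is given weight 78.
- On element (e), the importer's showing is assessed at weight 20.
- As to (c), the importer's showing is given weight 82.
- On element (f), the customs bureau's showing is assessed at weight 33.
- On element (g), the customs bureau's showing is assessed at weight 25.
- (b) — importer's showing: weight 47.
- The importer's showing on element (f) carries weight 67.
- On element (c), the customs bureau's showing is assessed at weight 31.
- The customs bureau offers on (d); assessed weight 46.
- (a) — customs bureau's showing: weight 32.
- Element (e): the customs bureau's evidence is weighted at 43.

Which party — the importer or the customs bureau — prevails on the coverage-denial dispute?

At Stage 1 the importer must meet the balance of probabilities (weight is at least 54): on (a) the weight is 78 less the opposing 32 gives net 46, which does not reach 54, so (a) does not meet the standard; on (b) the weight is 47, < 54, so (b) does not meet the standard; on (c) the weight is 82 less the opposing 31 gives net 51, < 54, so (c) does not meet the standard.
  Stage 1 not carried; the importer fails its burden.
The analysis ends at Stage 1; the customs bureau prevails.

customs bureau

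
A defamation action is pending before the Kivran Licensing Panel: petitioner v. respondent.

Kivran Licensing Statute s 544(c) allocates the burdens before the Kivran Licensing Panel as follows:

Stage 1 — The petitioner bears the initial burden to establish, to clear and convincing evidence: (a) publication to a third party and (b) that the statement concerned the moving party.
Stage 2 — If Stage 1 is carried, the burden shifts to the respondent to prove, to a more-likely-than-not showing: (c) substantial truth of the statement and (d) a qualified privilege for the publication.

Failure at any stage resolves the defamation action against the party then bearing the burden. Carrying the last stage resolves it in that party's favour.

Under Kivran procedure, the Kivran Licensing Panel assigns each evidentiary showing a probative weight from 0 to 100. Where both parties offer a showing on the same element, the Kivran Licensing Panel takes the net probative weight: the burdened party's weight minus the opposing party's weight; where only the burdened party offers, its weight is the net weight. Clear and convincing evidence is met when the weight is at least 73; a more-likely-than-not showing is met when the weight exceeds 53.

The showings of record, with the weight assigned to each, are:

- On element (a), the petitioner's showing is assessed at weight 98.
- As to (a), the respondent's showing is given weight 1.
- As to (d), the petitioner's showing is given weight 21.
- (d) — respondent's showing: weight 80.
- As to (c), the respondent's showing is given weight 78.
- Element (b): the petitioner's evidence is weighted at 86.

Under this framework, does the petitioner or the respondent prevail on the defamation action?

respondent

Stage 1 (petitioner, clear and convincing evidence, weight is at least 73): (a) net 98−1=97 ≥ 73 — meets; (b) 86 ≥ 73 — meets.
  The petitioner carries Stage 1; the respondent now bears the burden.
Stage 2 (respondent, a more-likely-than-not showing, weight exceeds 53): (c) 78 > 53 — meets; (d) net 80−21=59 > 53 — meets.
  Stage 2 carried; the final stage is satisfied.
All stages carried — the respondent prevails.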